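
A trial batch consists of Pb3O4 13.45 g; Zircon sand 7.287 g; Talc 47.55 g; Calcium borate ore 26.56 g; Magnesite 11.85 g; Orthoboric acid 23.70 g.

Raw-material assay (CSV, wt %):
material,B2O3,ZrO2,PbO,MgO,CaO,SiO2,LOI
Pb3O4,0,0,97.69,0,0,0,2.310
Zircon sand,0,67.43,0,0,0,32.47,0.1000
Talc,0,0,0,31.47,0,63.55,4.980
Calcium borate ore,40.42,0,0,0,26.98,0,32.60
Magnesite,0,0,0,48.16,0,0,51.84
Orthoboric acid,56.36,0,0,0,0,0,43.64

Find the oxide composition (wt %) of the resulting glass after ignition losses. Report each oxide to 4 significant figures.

Working values are displayed rounded off to 4 significant digits at each printed step. The whole derivation runs at exact precision from start to finish. Every reported figure is rounded a single time. The derived quantities, which include LOI, totals, the six compositions, the yield, glass mass, are carried in full precision, as quoted within problem or answer, using the weight values for 102.6 g of glass.
Oxide masses out of the charge:
  B2O3: 26.56·0.4042 + 23.70·0.5636 = 24.09 g
  ZrO2: 7.287·0.6743 = 4.914 g
  PbO: 13.45·0.9769 = 13.14 g
  MgO: 47.55·0.3147 + 11.85·0.4816 = 20.67 g
  CaO: 26.56·0.2698 = 7.166 g
  SiO2: 7.287·0.3247 + 47.55·0.6355 = 32.58 g
LOI: 13.45·0.02310 + 7.287·0.001000 + 47.55·0.04980 + 26.56·0.3260 + 11.85·0.5184 + 23.70·0.4364 = 27.83 g
Glass mass = batch − LOI = 130.4 − 27.83 = 102.6 g (the oxide masses sum to this)
percent by weight: oxide/glass ×100

Glass mass = 102.6 g (batch 130.4 − LOI 27.83).
Composition: B2O3 23.49%, ZrO2 4.791%, PbO 12.81%, MgO 20.15%, CaO 6.987%, SiO2 31.77%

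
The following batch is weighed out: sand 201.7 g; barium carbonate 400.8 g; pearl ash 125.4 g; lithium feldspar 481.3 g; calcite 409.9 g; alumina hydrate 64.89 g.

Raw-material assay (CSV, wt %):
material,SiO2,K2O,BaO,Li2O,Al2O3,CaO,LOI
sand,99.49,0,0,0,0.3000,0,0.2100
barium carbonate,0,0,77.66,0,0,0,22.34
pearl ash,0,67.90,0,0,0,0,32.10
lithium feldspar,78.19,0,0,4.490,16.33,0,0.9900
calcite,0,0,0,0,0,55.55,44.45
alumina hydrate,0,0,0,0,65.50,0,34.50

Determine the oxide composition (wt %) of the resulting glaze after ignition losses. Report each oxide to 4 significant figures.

Every computation holds exact precision from first step to last; the intermediate values are displayed with 4-significant-digit rounding at each printed step — a single rounding yields each reported value; the derived quantities, including yield, the totals, glass mass, six oxide percentages, LOI, are rebuilt starting from the weights for 1344 g of glass in full precision exactly as shown in the question or the answer.
Per-oxide mass from batch:
  SiO2: 201.7·0.9949 + 481.3·0.7819 = 577.0 g
  K2O: 125.4·0.6790 = 85.15 g
  BaO: 400.8·0.7766 = 311.3 g
  Li2O: 481.3·0.04490 = 21.61 g
  Al2O3: 201.7·0.003000 + 481.3·0.1633 + 64.89·0.6550 = 121.7 g
  CaO: 409.9·0.5555 = 227.7 g
LOI: 201.7·0.002100 + 400.8·0.2234 + 125.4·0.3210 + 481.3·0.009900 + 409.9·0.4445 + 64.89·0.3450 = 339.6 g
Net of LOI, the glass mass = 1684 − 339.6 = 1344 g (the oxide masses sum to this)
each wt % is 100 × oxide ÷ glass

Glass mass = 1344 g (batch 1684 − LOI 339.6).
Composition: SiO2 42.92%, K2O 6.333%, BaO 23.15%, Li2O 1.607%, Al2O3 9.053%, CaO 16.94%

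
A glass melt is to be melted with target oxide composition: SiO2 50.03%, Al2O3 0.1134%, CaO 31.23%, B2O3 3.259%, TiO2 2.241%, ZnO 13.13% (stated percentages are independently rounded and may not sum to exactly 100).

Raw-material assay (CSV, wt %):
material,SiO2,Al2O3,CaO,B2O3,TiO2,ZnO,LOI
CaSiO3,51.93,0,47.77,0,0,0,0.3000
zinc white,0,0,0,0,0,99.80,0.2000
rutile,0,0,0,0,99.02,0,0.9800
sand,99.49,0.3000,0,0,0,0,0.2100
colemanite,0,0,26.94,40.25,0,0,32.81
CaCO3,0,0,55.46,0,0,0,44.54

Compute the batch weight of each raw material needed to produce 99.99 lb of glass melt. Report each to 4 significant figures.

Batch per 99.99 lb glass melt:
  CaSiO3: 23.92 lb
  zinc white: 13.15 lb
  rutile: 2.263 lb
  sand: 37.80 lb
  colemanite: 8.096 lb
  CaCO3: 31.77 lb
Total batch = 117.0 lb; LOI loss = 17.01 lb; yield = 85.46%

Working values are printed rounded to 4 significant digits in the printout. Full precision is carried at every stage — every reported number takes exactly one rounding. The derived quantities are re-derived in exact precision (net glass mass, ignition loss, totals, yield, six oxide percentages) from the batch weights at 99.99 lb of glass, as given in the problem or the answer.
Target oxide masses per 99.99 lb glass melt:
  SiO2: 50.03% × 99.99 = 50.02 lb
  Al2O3: 0.1134% × 99.99 = 0.1134 lb
  CaO: 31.23% × 99.99 = 31.23 lb
  B2O3: 3.259% × 99.99 = 3.259 lb
  TiO2: 2.241% × 99.99 = 2.241 lb
  ZnO: 13.13% × 99.99 = 13.13 lb
Sums-versus-targets review given the weights on record, against the basis in use (target by target, the sums agree up to rounding of the answer):
  SiO2: 23.92·0.5193 + 37.80·0.9949 = 50.03 lb (target 50.02 lb)
  Al2O3: 37.80·0.003000 = 0.1134 lb (target 0.1134 lb)
  CaO: 23.92·0.4777 + 8.096·0.2694 + 31.77·0.5546 = 31.23 lb (target 31.23 lb)
  B2O3: 8.096·0.4025 = 3.259 lb (target 3.259 lb)
  TiO2: 2.263·0.9902 = 2.241 lb (target 2.241 lb)
  ZnO: 13.15·0.9980 = 13.12 lb (target 13.13 lb)
Glass-mass closure: batch Σ − ignition loss = 99.99 lb (summing oxide targets gives 99.99 lb; stated basis 99.99 lb — gaps are rounding artifacts).
Adding the batch up: Σ batch = 117.0 lb; loss to ignition Σ batch·LOI = 17.01 lb; yield = glass ÷ total batch = 85.46%.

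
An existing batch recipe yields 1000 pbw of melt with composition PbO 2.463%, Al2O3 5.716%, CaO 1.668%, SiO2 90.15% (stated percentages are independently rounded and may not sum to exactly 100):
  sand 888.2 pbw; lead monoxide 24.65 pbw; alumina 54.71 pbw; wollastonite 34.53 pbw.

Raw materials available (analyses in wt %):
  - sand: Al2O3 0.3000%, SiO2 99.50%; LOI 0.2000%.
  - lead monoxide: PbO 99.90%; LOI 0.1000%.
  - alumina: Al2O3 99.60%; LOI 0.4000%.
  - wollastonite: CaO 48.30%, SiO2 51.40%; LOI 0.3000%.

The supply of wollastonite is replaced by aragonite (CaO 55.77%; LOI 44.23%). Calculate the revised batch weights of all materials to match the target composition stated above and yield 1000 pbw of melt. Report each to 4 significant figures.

Every computation maintains full float precision through every step. In-progress results are printed rounded off to 4 significant digits alongside each step — a single rounding completes each reported figure — all derived quantities, which include totals, the yield, LOI, the four compositions, net glass mass, are re-derived at exact precision, as they appear in either problem or answer, using the weight values at 1000 pbw of glass.
Target masses of each oxide per 1000 pbw melt:
  PbO: 2.463% × 1000 = 24.63 pbw
  Al2O3: 5.716% × 1000 = 57.16 pbw
  CaO: 1.668% × 1000 = 16.68 pbw
  SiO2: 90.15% × 1000 = 901.5 pbw
Sums-versus-targets review working from each reported weight, for the quoted basis mass (sum by sum, the targets are met given rounding of the digits):
  PbO: 24.65·0.9990 = 24.63 pbw (target 24.63 pbw)
  Al2O3: 906.0·0.003000 + 54.66·0.9960 = 57.16 pbw (target 57.16 pbw)
  CaO: 29.91·0.5577 = 16.68 pbw (target 16.68 pbw)
  SiO2: 906.0·0.9950 = 901.5 pbw (target 901.5 pbw)
Mass balance on the glass: net batch after ignition = 999.9 pbw (the Σ of target masses is 1000 pbw; versus the stated basis of 1000 pbw — a pure rounding effect).
Whole-batch sum: Σ batch = 1015 pbw; loss to ignition Σ batch·LOI = 15.28 pbw; as yield: glass ÷ batch → 98.49%.

Revised batch per 1000 pbw melt:
  sand: 906.0 pbw
  lead monoxide: 24.65 pbw
  alumina: 54.66 pbw
  aragonite: 29.91 pbw
Total batch = 1015 pbw; LOI loss = 15.28 pbw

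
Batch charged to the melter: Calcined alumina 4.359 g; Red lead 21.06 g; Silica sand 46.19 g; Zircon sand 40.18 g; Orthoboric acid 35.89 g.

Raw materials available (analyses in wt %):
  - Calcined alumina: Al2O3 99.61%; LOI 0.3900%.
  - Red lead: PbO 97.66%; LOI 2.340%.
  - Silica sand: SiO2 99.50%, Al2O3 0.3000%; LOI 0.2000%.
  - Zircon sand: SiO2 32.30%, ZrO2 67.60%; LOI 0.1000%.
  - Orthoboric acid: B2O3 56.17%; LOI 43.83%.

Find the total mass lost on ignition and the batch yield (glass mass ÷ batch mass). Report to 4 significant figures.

All internal work holds full float precision at every stage; values along the way are shown with 4-significant-figure rounding in the printout; a single rounding produces every reported figure; the derived quantities (the yield, net glass mass, five oxide percentages, totals, ignition loss) are rebuilt from the weighed amounts at 131.3 g of glass in exact precision, as given in the problem or answer text.
LOI of each material in turn:
  Calcined alumina: 4.359 × 0.003900 = 0.01700 g
  Red lead: 21.06 × 0.02340 = 0.4928 g
  Silica sand: 46.19 × 0.002000 = 0.09238 g
  Zircon sand: 40.18 × 0.001000 = 0.04018 g
  Orthoboric acid: 35.89 × 0.4383 = 15.73 g
Total LOI = 16.37 g
Glass = batch − LOI = 147.7 − 16.37 = 131.3 g

LOI loss = 16.37 g; glass = 131.3 g; yield = 88.91%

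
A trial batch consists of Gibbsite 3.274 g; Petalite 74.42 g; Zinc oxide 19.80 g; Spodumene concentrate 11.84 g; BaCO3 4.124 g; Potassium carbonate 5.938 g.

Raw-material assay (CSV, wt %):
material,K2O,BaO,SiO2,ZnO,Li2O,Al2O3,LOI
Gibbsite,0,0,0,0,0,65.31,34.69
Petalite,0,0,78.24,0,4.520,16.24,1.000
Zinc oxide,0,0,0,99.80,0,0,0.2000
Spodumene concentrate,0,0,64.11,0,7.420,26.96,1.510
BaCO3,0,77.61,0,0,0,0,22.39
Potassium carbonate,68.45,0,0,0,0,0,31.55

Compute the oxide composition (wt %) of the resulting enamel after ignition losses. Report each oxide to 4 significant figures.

Each numeric step carries exact precision end to end; in-progress results appear (rounded to 4 significant digits) across the worked steps; each reported figure takes just one rounding; the derived quantities, including totals, the six compositions, ignition loss, glass mass, the yield, are carried starting from the weights per 114.5 g of glass in full float precision as given in the problem or the answer.
Mass of each oxide from the mix:
  K2O: 5.938·0.6845 = 4.065 g
  BaO: 4.124·0.7761 = 3.201 g
  SiO2: 74.42·0.7824 + 11.84·0.6411 = 65.82 g
  ZnO: 19.80·0.9980 = 19.76 g
  Li2O: 74.42·0.04520 + 11.84·0.07420 = 4.242 g
  Al2O3: 3.274·0.6531 + 74.42·0.1624 + 11.84·0.2696 = 17.42 g
LOI: 3.274·0.3469 + 74.42·0.01000 + 19.80·0.002000 + 11.84·0.01510 + 4.124·0.2239 + 5.938·0.3155 = 4.895 g
Glass mass = batch − LOI = 119.4 − 4.895 = 114.5 g (= Σ oxide masses)
percent by weight: oxide/glass ×100

Glass mass = 114.5 g (batch 119.4 − LOI 4.895).
Composition: K2O 3.550%, BaO 2.795%, SiO2 57.48%, ZnO 17.26%, Li2O 3.705%, Al2O3 15.21%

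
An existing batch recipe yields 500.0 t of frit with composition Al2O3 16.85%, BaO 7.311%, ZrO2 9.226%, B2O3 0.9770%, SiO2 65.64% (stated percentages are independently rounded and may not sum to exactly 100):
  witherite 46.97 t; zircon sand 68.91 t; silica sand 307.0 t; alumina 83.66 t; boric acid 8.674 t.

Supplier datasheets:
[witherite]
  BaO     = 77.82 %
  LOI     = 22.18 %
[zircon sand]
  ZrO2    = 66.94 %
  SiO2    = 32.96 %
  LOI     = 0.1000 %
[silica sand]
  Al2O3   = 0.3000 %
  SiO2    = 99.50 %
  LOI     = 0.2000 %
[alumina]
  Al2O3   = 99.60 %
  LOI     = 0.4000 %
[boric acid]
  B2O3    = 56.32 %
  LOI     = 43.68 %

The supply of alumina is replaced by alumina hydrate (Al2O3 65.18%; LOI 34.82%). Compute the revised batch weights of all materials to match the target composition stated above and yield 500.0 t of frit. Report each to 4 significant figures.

Intermediates are displayed (rounded to four significant figures) between the steps; the working math carries exact precision from first step to last — a single rounding completes each reported figure; derived quantities (five oxide percentages, the totals, glass mass, LOI, the yield) are re-derived from the batch weights at 500.0 t of glass in exact precision as given in the problem or answer text.
Oxide mass targets, per 500.0 t frit:
  Al2O3: 16.85% × 500.0 = 84.25 t
  BaO: 7.311% × 500.0 = 36.56 t
  ZrO2: 9.226% × 500.0 = 46.13 t
  B2O3: 0.9770% × 500.0 = 4.885 t
  SiO2: 65.64% × 500.0 = 328.2 t
Checking each oxide sum given the weights on record, on the stated basis (delivered sums recover each target within answer rounding):
  Al2O3: 307.0·0.003000 + 127.8·0.6518 = 84.22 t (target 84.25 t)
  BaO: 46.97·0.7782 = 36.55 t (target 36.56 t)
  ZrO2: 68.91·0.6694 = 46.13 t (target 46.13 t)
  B2O3: 8.674·0.5632 = 4.885 t (target 4.885 t)
  SiO2: 68.91·0.3296 + 307.0·0.9950 = 328.2 t (target 328.2 t)
The glass-mass cross-check: batch Σ − ignition loss = 500.0 t (targets for the oxides total 500.0 t; stated basis 500.0 t — rounding explains the deltas).
Summing the batch: Σ batch = 559.4 t; Σ batch·LOI gives LOI loss = 59.39 t; yield = glass ÷ total batch = 89.38%.

Revised batch per 500.0 t frit:
  witherite: 46.97 t
  zircon sand: 68.91 t
  silica sand: 307.0 t
  alumina hydrate: 127.8 t
  boric acid: 8.674 t
Total batch = 559.4 t; LOI loss = 59.39 t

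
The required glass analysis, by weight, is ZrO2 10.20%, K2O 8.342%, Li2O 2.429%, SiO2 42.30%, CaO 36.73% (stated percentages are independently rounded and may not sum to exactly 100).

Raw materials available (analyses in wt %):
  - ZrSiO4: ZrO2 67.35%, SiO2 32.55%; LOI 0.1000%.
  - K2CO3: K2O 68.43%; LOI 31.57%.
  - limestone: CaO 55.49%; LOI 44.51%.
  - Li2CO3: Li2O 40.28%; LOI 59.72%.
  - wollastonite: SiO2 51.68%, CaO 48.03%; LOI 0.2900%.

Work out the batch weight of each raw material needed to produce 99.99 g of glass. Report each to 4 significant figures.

Working values are displayed rounded off to 4 significant figures at each printed step — the working math keeps exact precision at every stage — every reported result carries a single rounding; derived quantities, which include totals, glass mass, five oxide percentages, ignition loss, yield, are re-derived at exact precision, exactly as shown in either problem or answer, using the weight values at 99.99 g of glass.
Per-oxide target masses for 99.99 g glass:
  ZrO2: 10.20% × 99.99 = 10.20 g
  K2O: 8.342% × 99.99 = 8.341 g
  Li2O: 2.429% × 99.99 = 2.429 g
  SiO2: 42.30% × 99.99 = 42.30 g
  CaO: 36.73% × 99.99 = 36.73 g
Balance tally, oxide-wise, working from each reported weight, at the basis given (sums match the target masses inside rounding margins):
  ZrO2: 15.14·0.6735 = 10.20 g (target 10.20 g)
  K2O: 12.19·0.6843 = 8.342 g (target 8.341 g)
  Li2O: 6.030·0.4028 = 2.429 g (target 2.429 g)
  SiO2: 15.14·0.3255 + 72.30·0.5168 = 42.29 g (target 42.30 g)
  CaO: 3.602·0.5549 + 72.30·0.4803 = 36.72 g (target 36.73 g)
Consistency of the glass mass: batch Σ − ignition loss = 99.98 g (summing oxide targets gives 99.99 g; with the basis standing at 99.99 g — rounding explains the deltas).
Batch grand total — Σ batch = 109.3 g; the LOI term Σ batch·LOI equals 9.278 g; glass ÷ batch gives a yield of 91.51%.

Batch per 99.99 g glass:
  ZrSiO4: 15.14 g
  K2CO3: 12.19 g
  limestone: 3.602 g
  Li2CO3: 6.030 g
  wollastonite: 72.30 g
Total batch = 109.3 g; LOI loss = 9.278 g; yield = 91.51%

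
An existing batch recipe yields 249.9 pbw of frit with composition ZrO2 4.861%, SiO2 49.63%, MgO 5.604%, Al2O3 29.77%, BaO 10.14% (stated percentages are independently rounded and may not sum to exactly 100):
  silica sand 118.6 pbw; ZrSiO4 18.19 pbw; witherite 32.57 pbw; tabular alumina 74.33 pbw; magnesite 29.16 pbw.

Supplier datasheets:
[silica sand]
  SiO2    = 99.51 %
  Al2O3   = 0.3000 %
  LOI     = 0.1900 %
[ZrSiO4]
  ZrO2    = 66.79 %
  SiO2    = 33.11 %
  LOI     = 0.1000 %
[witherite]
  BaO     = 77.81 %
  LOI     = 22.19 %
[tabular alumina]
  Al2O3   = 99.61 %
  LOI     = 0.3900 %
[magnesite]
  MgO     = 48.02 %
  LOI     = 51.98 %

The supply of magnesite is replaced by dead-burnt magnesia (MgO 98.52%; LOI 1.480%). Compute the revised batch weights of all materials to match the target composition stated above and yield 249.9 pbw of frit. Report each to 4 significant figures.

Each numeric step runs at exact precision from start to finish; the intermediate values are displayed rounded off to 4 significant digits in the printout. Every reported figure takes just one rounding — all derived quantities are recomputed starting from the weights for 249.9 pbw of glass at exact precision (glass mass, yield, LOI, five oxide percentages, the totals), as set out in the question or the answer.
Per-oxide target masses for 249.9 pbw frit:
  ZrO2: 4.861% × 249.9 = 12.15 pbw
  SiO2: 49.63% × 249.9 = 124.0 pbw
  MgO: 5.604% × 249.9 = 14.00 pbw
  Al2O3: 29.77% × 249.9 = 74.40 pbw
  BaO: 10.14% × 249.9 = 25.34 pbw
Checking each oxide sum given the weights on record, versus the basis set out (delivered sums recover each target modulo rounding of the values):
  ZrO2: 18.19·0.6679 = 12.15 pbw (target 12.15 pbw)
  SiO2: 118.6·0.9951 + 18.19·0.3311 = 124.0 pbw (target 124.0 pbw)
  MgO: 14.21·0.9852 = 14.00 pbw (target 14.00 pbw)
  Al2O3: 118.6·0.003000 + 74.33·0.9961 = 74.40 pbw (target 74.40 pbw)
  BaO: 32.57·0.7781 = 25.34 pbw (target 25.34 pbw)
Consistency of the glass mass: net batch after ignition = 249.9 pbw (oxide target masses add up to 249.9 pbw; versus the stated basis of 249.9 pbw — any gap is answer rounding).
Adding the batch up: Σ batch = 257.9 pbw; ignition loss, Σ(batch × LOI) = 7.971 pbw; yield, glass over the total, = 96.91%.

Revised batch per 249.9 pbw frit:
  silica sand: 118.6 pbw
  ZrSiO4: 18.19 pbw
  witherite: 32.57 pbw
  tabular alumina: 74.33 pbw
  dead-burnt magnesia: 14.21 pbw
Total batch = 257.9 pbw; LOI loss = 7.971 pbw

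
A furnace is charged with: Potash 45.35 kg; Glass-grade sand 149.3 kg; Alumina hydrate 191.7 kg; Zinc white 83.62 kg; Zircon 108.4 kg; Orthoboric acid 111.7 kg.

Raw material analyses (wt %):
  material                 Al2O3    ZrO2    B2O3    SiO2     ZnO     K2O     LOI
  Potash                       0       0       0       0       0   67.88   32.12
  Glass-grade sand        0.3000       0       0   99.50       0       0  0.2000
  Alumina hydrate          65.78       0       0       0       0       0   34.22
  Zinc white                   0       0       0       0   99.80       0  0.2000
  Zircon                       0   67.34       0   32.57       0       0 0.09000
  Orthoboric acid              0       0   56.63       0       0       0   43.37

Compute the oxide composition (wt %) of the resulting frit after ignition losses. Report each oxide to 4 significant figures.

Mid-chain values are displayed, rounded to four significant figures, at each printed step. The working math maintains full float precision end to end — every reported value is rounded only once. All derived quantities, including the totals, ignition loss, the yield, six oxide percentages, glass mass, are re-derived using the weight values at 560.9 kg of glass at full float precision as written in question or answer.
Delivered oxide masses:
  Al2O3: 149.3·0.003000 + 191.7·0.6578 = 126.5 kg
  ZrO2: 108.4·0.6734 = 73.00 kg
  B2O3: 111.7·0.5663 = 63.26 kg
  SiO2: 149.3·0.9950 + 108.4·0.3257 = 183.9 kg
  ZnO: 83.62·0.9980 = 83.45 kg
  K2O: 45.35·0.6788 = 30.78 kg
LOI: 45.35·0.3212 + 149.3·0.002000 + 191.7·0.3422 + 83.62·0.002000 + 108.4·9.000e-04 + 111.7·0.4337 = 129.2 kg
Glass mass = batch − LOI = 690.1 − 129.2 = 560.9 kg (= Σ oxide masses)
wt %: oxide over glass, times 100

Glass mass = 560.9 kg (batch 690.1 − LOI 129.2).
Composition: Al2O3 22.56%, ZrO2 13.01%, B2O3 11.28%, SiO2 32.78%, ZnO 14.88%, K2O 5.488%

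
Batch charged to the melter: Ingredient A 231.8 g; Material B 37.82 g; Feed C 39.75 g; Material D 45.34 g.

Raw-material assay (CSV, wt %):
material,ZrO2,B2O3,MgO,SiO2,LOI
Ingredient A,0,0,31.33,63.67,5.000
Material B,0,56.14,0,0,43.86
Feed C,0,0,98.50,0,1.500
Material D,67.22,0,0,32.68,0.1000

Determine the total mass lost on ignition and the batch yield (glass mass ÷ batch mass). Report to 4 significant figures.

In-progress results are shown rounded to 4 significant figures on the page; all internal work maintains full float precision end to end; exactly one rounding goes into each reported value; the derived quantities (four oxide percentages, glass mass, the totals, yield, LOI) are computed starting from the weights per 325.9 g of glass in full float precision, as they appear in question or answer.
Per-material ignition loss:
  Ingredient A: 231.8 × 0.05000 = 11.59 g
  Material B: 37.82 × 0.4386 = 16.59 g
  Feed C: 39.75 × 0.01500 = 0.5962 g
  Material D: 45.34 × 0.001000 = 0.04534 g
Total LOI = 28.82 g
Glass = batch − LOI = 354.7 − 28.82 = 325.9 g

LOI loss = 28.82 g; glass = 325.9 g; yield = 91.88%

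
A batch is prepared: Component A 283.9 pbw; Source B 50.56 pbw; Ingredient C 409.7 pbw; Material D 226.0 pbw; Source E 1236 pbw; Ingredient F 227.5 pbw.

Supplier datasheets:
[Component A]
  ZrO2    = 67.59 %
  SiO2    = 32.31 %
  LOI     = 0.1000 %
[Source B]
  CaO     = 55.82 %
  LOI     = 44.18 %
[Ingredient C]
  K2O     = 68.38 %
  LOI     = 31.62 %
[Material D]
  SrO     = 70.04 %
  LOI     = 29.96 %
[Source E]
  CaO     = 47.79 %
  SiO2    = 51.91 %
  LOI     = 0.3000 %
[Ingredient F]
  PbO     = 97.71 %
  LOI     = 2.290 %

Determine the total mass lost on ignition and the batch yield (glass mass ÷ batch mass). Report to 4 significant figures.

LOI loss = 228.8 pbw; glass = 2205 pbw; yield = 90.60%

Rounding to 4 significant digits applies to each mid-chain value as displayed — the whole derivation runs at full precision throughout; each reported value receives exactly one rounding; all derived quantities are re-derived starting from the weights for 2205 pbw of glass at full float precision (the six compositions, LOI, glass mass, the yield, totals), precisely as stated by either problem or answer.
LOI of each material in turn:
  Component A: 283.9 × 0.001000 = 0.2839 pbw
  Source B: 50.56 × 0.4418 = 22.34 pbw
  Ingredient C: 409.7 × 0.3162 = 129.5 pbw
  Material D: 226.0 × 0.2996 = 67.71 pbw
  Source E: 1236 × 0.003000 = 3.708 pbw
  Ingredient F: 227.5 × 0.02290 = 5.210 pbw
Total LOI = 228.8 pbw
Glass = batch − LOI = 2434 − 228.8 = 2205 pbw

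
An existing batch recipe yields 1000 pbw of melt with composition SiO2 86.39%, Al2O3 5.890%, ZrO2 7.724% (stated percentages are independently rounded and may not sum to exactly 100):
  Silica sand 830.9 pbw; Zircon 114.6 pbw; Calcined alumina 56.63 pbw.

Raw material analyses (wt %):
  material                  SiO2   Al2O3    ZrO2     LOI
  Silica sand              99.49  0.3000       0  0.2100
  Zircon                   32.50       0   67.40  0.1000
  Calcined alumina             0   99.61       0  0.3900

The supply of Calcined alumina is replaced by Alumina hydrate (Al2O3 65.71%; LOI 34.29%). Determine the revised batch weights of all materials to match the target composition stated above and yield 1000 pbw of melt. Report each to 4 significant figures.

Revised batch per 1000 pbw melt:
  Silica sand: 830.9 pbw
  Zircon: 114.6 pbw
  Alumina hydrate: 85.84 pbw
Total batch = 1031 pbw; LOI loss = 31.29 pbw

The working math runs at exact precision at each step; working values are displayed, rounded to 4 significant digits, in the working; each reported figure is rounded a single time — all derived quantities are recomputed in full precision (LOI, the totals, net glass mass, three oxide percentages, yield) from the batch weights on 1000 pbw of glass, exactly as printed in either problem or answer.
Oxide-by-oxide targets in 1000 pbw melt:
  SiO2: 86.39% × 1000 = 863.9 pbw
  Al2O3: 5.890% × 1000 = 58.90 pbw
  ZrO2: 7.724% × 1000 = 77.24 pbw
Per-oxide balance check working from each reported weight, for the quoted basis mass (delivered sums recover each target modulo rounding of the values):
  SiO2: 830.9·0.9949 + 114.6·0.3250 = 863.9 pbw (target 863.9 pbw)
  Al2O3: 830.9·0.003000 + 85.84·0.6571 = 58.90 pbw (target 58.90 pbw)
  ZrO2: 114.6·0.6740 = 77.24 pbw (target 77.24 pbw)
Mass balance on the glass: total charge less LOI = 1000 pbw (targets for the oxides total 1000 pbw; with the basis standing at 1000 pbw — differing by rounding only).
Batch total: Σ batch = 1031 pbw; ignition loss, Σ(batch × LOI) = 31.29 pbw; as yield: glass ÷ batch → 96.97%.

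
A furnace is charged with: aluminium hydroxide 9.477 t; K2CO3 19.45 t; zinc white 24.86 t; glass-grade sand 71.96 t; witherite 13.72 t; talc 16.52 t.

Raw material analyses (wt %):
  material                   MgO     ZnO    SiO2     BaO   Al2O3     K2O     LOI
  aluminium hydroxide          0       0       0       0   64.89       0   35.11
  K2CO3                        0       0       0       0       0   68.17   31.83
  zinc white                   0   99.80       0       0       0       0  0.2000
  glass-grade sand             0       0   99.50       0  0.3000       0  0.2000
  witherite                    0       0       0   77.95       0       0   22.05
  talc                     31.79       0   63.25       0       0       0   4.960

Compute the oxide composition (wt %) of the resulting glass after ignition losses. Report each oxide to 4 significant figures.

Glass mass = 142.4 t (batch 156.0 − LOI 13.56).
Composition: MgO 3.687%, ZnO 17.42%, SiO2 57.61%, BaO 7.509%, Al2O3 4.469%, K2O 9.309%

Each numeric step carries full float precision at every stage — rounding to 4 significant figures governs each in-between result as shown; every reported result is rounded just once. Derived quantities are carried using the weight values per 142.4 t of glass at full float precision (the six compositions, totals, LOI, glass mass, yield) as written in question or answer.
Oxide-by-oxide delivered mass:
  MgO: 16.52·0.3179 = 5.252 t
  ZnO: 24.86·0.9980 = 24.81 t
  SiO2: 71.96·0.9950 + 16.52·0.6325 = 82.05 t
  BaO: 13.72·0.7795 = 10.69 t
  Al2O3: 9.477·0.6489 + 71.96·0.003000 = 6.366 t
  K2O: 19.45·0.6817 = 13.26 t
LOI: 9.477·0.3511 + 19.45·0.3183 + 24.86·0.002000 + 71.96·0.002000 + 13.72·0.2205 + 16.52·0.04960 = 13.56 t
Glass mass = batch − LOI = 156.0 − 13.56 = 142.4 t (the oxide masses sum to this)
wt % = oxide mass / glass mass × 100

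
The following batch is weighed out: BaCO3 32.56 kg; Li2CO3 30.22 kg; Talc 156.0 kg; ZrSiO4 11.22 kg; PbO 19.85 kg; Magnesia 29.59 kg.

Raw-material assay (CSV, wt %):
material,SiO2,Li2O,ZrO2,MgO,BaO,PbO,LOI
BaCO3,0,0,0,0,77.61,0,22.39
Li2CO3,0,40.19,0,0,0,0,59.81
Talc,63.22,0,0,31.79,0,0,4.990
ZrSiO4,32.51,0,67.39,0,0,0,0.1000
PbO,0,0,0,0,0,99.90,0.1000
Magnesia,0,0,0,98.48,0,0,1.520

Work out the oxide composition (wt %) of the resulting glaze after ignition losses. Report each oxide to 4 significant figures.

Full float precision is carried at every stage — in-progress results appear, rounded to 4 significant digits, at each printed step — each reported result sees exactly one rounding — all derived quantities, which include the totals, net glass mass, six oxide percentages, ignition loss, yield, are carried in exact precision, as they appear in the problem or answer text, using the weight values on 245.8 kg of glass.
Mass of each oxide from the mix:
  SiO2: 156.0·0.6322 + 11.22·0.3251 = 102.3 kg
  Li2O: 30.22·0.4019 = 12.15 kg
  ZrO2: 11.22·0.6739 = 7.561 kg
  MgO: 156.0·0.3179 + 29.59·0.9848 = 78.73 kg
  BaO: 32.56·0.7761 = 25.27 kg
  PbO: 19.85·0.9990 = 19.83 kg
LOI: 32.56·0.2239 + 30.22·0.5981 + 156.0·0.04990 + 11.22·0.001000 + 19.85·0.001000 + 29.59·0.01520 = 33.63 kg
Glass = total batch minus LOI = 279.4 − 33.63 = 245.8 kg (the oxide masses sum to this)
wt % = oxide mass / glass mass × 100

Glass mass = 245.8 kg (batch 279.4 − LOI 33.63).
Composition: SiO2 41.61%, Li2O 4.941%, ZrO2 3.076%, MgO 32.03%, BaO 10.28%, PbO 8.067%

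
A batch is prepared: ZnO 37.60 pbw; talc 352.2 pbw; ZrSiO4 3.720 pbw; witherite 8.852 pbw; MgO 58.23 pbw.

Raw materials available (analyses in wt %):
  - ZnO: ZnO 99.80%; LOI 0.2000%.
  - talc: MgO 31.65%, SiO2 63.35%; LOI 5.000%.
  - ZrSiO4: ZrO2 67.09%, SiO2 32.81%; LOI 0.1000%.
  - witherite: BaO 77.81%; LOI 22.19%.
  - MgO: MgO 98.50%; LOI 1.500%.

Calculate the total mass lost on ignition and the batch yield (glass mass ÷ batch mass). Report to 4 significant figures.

LOI loss = 20.53 pbw; glass = 440.1 pbw; yield = 95.54%

Each numeric step holds full precision at every stage — intermediates are displayed with 4-significant-digit rounding on the page — a single rounding yields each reported result; derived quantities, which include ignition loss, totals, the five compositions, the yield, net glass mass, are carried at full float precision, as written in the problem or the answer, starting from the weights per 440.1 pbw of glass.
Ignition loss by material:
  ZnO: 37.60 × 0.002000 = 0.07520 pbw
  talc: 352.2 × 0.05000 = 17.61 pbw
  ZrSiO4: 3.720 × 0.001000 = 0.003720 pbw
  witherite: 8.852 × 0.2219 = 1.964 pbw
  MgO: 58.23 × 0.01500 = 0.8734 pbw
Total LOI = 20.53 pbw
Glass = batch − LOI = 460.6 − 20.53 = 440.1 pbw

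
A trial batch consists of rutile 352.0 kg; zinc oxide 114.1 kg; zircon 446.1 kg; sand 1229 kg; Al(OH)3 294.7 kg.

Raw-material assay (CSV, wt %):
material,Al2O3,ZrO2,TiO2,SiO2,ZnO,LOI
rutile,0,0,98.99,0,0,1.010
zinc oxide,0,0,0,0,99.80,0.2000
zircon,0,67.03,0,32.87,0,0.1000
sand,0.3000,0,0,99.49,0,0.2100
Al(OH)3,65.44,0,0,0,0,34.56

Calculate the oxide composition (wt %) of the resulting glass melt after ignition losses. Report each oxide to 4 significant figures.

Full float precision is held through every step; rounding to four significant figures governs every in-between result as shown; exactly one rounding lands on each reported result. Derived quantities are re-derived at exact precision (totals, the yield, glass mass, the five compositions, LOI) using the weight values per 2327 kg of glass, exactly as printed in the problem or answer text.
Mass of each oxide from the mix:
  Al2O3: 1229·0.003000 + 294.7·0.6544 = 196.5 kg
  ZrO2: 446.1·0.6703 = 299.0 kg
  TiO2: 352.0·0.9899 = 348.4 kg
  SiO2: 446.1·0.3287 + 1229·0.9949 = 1369 kg
  ZnO: 114.1·0.9980 = 113.9 kg
LOI: 352.0·0.01010 + 114.1·0.002000 + 446.1·0.001000 + 1229·0.002100 + 294.7·0.3456 = 108.7 kg
Glass = total batch minus LOI = 2436 − 108.7 = 2327 kg (equal to the oxide-mass sum)
percent share: oxide ÷ glass, ×100

Glass mass = 2327 kg (batch 2436 − LOI 108.7).
Composition: Al2O3 8.445%, ZrO2 12.85%, TiO2 14.97%, SiO2 58.84%, ZnO 4.893%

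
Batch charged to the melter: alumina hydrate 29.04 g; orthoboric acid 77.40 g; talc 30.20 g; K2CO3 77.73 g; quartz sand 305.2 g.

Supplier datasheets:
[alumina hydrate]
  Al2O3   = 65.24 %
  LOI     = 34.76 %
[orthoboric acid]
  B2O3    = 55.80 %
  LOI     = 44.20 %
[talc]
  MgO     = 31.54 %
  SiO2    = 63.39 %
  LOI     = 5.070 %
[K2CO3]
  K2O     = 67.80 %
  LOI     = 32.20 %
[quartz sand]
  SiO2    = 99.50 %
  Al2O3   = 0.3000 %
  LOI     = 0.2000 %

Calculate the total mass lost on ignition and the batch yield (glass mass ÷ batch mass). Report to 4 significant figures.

In-progress results appear, rounded to 4 significant figures, alongside each step. Each numeric step holds exact precision through the solve — each reported number takes just one rounding — the derived quantities are rebuilt at exact precision (five oxide percentages, yield, totals, ignition loss, net glass mass) starting from the weights per 448.1 g of glass, exactly as printed in either problem or answer.
Per-material ignition loss:
  alumina hydrate: 29.04 × 0.3476 = 10.09 g
  orthoboric acid: 77.40 × 0.4420 = 34.21 g
  talc: 30.20 × 0.05070 = 1.531 g
  K2CO3: 77.73 × 0.3220 = 25.03 g
  quartz sand: 305.2 × 0.002000 = 0.6104 g
Total LOI = 71.48 g
Glass = batch − LOI = 519.6 − 71.48 = 448.1 g

LOI loss = 71.48 g; glass = 448.1 g; yield = 86.24%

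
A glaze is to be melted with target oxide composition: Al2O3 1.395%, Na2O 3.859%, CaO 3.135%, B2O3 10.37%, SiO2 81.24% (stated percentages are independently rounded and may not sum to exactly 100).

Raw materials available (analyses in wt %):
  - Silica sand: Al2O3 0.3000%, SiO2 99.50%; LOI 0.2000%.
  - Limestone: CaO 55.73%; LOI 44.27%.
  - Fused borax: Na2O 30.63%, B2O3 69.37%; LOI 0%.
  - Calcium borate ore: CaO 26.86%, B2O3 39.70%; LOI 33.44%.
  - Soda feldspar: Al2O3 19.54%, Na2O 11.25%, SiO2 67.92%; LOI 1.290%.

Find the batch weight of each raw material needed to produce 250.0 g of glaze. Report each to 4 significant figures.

Each numeric step carries exact precision from first step to last. In-progress results are shown (rounded to 4 significant figures) across the worked steps; every reported value includes exactly one rounding; the derived quantities (the yield, LOI, the totals, five oxide percentages, net glass mass) are rebuilt from the batch weights for 250.0 g of glass at full precision, as they appear in the problem or answer text.
Per-oxide target masses for 250.0 g glaze:
  Al2O3: 1.395% × 250.0 = 3.488 g
  Na2O: 3.859% × 250.0 = 9.648 g
  CaO: 3.135% × 250.0 = 7.838 g
  B2O3: 10.37% × 250.0 = 25.92 g
  SiO2: 81.24% × 250.0 = 203.1 g
Mass-balance tally per oxide applying the batch weights above, under the basis named above (sum by sum, the targets are met up to rounding of the answer):
  Al2O3: 194.0·0.003000 + 14.87·0.1954 = 3.488 g (target 3.488 g)
  Na2O: 26.04·0.3063 + 14.87·0.1125 = 9.649 g (target 9.648 g)
  CaO: 4.516·0.5573 + 19.81·0.2686 = 7.838 g (target 7.838 g)
  B2O3: 26.04·0.6937 + 19.81·0.3970 = 25.93 g (target 25.92 g)
  SiO2: 194.0·0.9950 + 14.87·0.6792 = 203.1 g (target 203.1 g)
The glass-mass cross-check: the batch minus its LOI: 250.0 g (the targets, summed, come to 250.0 g; stated basis 250.0 g — any gap is answer rounding).
Summing the batch: Σ batch = 259.2 g; LOI removed, Σ of batch·LOI: 9.204 g; glass ÷ batch gives a yield of 96.45%.

Batch per 250.0 g glaze:
  Silica sand: 194.0 g
  Limestone: 4.516 g
  Fused borax: 26.04 g
  Calcium borate ore: 19.81 g
  Soda feldspar: 14.87 g
Total batch = 259.2 g; LOI loss = 9.204 g; yield = 96.45%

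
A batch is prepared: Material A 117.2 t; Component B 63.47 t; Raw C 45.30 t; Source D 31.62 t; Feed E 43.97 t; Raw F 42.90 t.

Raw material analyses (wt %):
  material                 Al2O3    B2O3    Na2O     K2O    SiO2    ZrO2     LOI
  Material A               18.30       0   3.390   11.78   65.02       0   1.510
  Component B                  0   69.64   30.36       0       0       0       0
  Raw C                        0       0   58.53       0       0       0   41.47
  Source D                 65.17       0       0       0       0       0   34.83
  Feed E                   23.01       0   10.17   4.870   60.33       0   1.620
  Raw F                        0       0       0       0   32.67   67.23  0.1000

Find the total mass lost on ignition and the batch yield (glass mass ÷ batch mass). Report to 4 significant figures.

Intermediates are printed, with 4-significant-digit rounding, between the steps. Every computation carries full float precision through the solve — exactly one rounding goes into every reported figure — derived quantities are rebuilt using the weight values at 312.1 t of glass at full precision (net glass mass, yield, the six compositions, LOI, totals), as set out in question or answer.
Ignition loss by material:
  Material A: 117.2 × 0.01510 = 1.770 t
  Component B: 63.47 × 0 = 0 t
  Raw C: 45.30 × 0.4147 = 18.79 t
  Source D: 31.62 × 0.3483 = 11.01 t
  Feed E: 43.97 × 0.01620 = 0.7123 t
  Raw F: 42.90 × 0.001000 = 0.04290 t
Total LOI = 32.32 t
Glass = batch − LOI = 344.5 − 32.32 = 312.1 t

LOI loss = 32.32 t; glass = 312.1 t; yield = 90.62%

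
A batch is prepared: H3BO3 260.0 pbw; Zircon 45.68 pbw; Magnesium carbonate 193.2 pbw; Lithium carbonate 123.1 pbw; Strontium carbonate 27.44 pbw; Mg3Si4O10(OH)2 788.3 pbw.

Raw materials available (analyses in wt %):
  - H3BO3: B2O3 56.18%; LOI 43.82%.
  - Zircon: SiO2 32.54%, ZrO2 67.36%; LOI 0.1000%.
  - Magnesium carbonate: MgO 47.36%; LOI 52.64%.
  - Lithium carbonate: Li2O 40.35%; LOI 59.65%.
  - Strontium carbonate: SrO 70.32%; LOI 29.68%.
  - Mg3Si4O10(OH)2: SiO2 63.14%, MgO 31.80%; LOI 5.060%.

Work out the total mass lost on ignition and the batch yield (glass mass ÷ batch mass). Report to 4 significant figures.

Full precision is maintained all the way through — the intermediate values are printed, rounded to 4 significant digits, as written; a single rounding completes each reported result; derived quantities (the six compositions, totals, the yield, net glass mass, ignition loss) are rebuilt in full float precision using the weight values for 1101 pbw of glass, as written in either problem or answer.
Material-by-material LOI:
  H3BO3: 260.0 × 0.4382 = 113.9 pbw
  Zircon: 45.68 × 0.001000 = 0.04568 pbw
  Magnesium carbonate: 193.2 × 0.5264 = 101.7 pbw
  Lithium carbonate: 123.1 × 0.5965 = 73.43 pbw
  Strontium carbonate: 27.44 × 0.2968 = 8.144 pbw
  Mg3Si4O10(OH)2: 788.3 × 0.05060 = 39.89 pbw
Total LOI = 337.1 pbw
Glass = batch − LOI = 1438 − 337.1 = 1101 pbw

LOI loss = 337.1 pbw; glass = 1101 pbw; yield = 76.55%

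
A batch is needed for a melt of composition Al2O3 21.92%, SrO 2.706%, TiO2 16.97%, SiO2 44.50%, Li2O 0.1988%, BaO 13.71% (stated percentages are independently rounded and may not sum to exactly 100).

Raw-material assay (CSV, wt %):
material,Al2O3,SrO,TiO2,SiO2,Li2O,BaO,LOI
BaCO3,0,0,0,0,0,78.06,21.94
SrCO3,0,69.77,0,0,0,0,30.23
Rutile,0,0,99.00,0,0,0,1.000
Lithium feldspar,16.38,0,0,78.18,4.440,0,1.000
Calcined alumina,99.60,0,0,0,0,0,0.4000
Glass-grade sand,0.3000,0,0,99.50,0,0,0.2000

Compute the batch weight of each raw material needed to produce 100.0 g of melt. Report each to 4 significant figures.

Values along the way are displayed (rounded to 4 significant digits) at each printed step; exact precision is maintained from first step to last — a single rounding produces each reported result. The derived quantities, including LOI, net glass mass, the totals, yield, the six compositions, are rebuilt from the weighed amounts on 100.0 g of glass in full precision, as set out in question or answer.
Target masses of each oxide per 100.0 g melt:
  Al2O3: 21.92% × 100.0 = 21.92 g
  SrO: 2.706% × 100.0 = 2.706 g
  TiO2: 16.97% × 100.0 = 16.97 g
  SiO2: 44.50% × 100.0 = 44.50 g
  Li2O: 0.1988% × 100.0 = 0.1988 g
  BaO: 13.71% × 100.0 = 13.71 g
Mass-balance tally per oxide from the weights as reported, at the basis given (target by target, the sums agree net of answer rounding effects):
  Al2O3: 4.477·0.1638 + 21.15·0.9960 + 41.21·0.003000 = 21.92 g (target 21.92 g)
  SrO: 3.878·0.6977 = 2.706 g (target 2.706 g)
  TiO2: 17.14·0.9900 = 16.97 g (target 16.97 g)
  SiO2: 4.477·0.7818 + 41.21·0.9950 = 44.50 g (target 44.50 g)
  Li2O: 4.477·0.04440 = 0.1988 g (target 0.1988 g)
  BaO: 17.56·0.7806 = 13.71 g (target 13.71 g)
Mass balance on the glass: Σ batch − LOI loss = 100.0 g (targets for the oxides total 100.0 g; with the basis standing at 100.0 g — a pure rounding effect).
Batch total: Σ batch = 105.4 g; the LOI term Σ batch·LOI equals 5.408 g; yield, glass over the total, = 94.87%.

Batch per 100.0 g melt:
  BaCO3: 17.56 g
  SrCO3: 3.878 g
  Rutile: 17.14 g
  Lithium feldspar: 4.477 g
  Calcined alumina: 21.15 g
  Glass-grade sand: 41.21 g
Total batch = 105.4 g; LOI loss = 5.408 g; yield = 94.87%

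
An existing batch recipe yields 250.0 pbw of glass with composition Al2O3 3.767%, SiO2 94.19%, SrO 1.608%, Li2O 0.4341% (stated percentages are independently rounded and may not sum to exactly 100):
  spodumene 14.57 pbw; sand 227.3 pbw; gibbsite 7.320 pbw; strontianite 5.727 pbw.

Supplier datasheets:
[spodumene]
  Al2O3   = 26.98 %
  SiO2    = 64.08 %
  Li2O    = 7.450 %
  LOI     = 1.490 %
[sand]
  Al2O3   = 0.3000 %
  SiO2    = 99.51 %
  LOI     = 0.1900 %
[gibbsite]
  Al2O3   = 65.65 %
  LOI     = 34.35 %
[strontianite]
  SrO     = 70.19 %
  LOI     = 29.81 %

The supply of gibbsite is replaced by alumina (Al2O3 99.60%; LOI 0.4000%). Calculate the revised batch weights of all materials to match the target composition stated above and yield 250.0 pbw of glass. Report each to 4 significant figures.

Revised batch per 250.0 pbw glass:
  spodumene: 14.57 pbw
  sand: 227.3 pbw
  alumina: 4.825 pbw
  strontianite: 5.727 pbw
Total batch = 252.4 pbw; LOI loss = 2.375 pbw

Every computation maintains full float precision end to end — mid-chain values are printed rounded to 4 significant digits alongside each step — each reported value carries a single rounding. The derived quantities, which include the yield, ignition loss, totals, net glass mass, four oxide percentages, are rebuilt in full float precision, exactly as printed in problem or answer, using the weight values for 250.0 pbw of glass.
Oxide-by-oxide targets in 250.0 pbw glass:
  Al2O3: 3.767% × 250.0 = 9.418 pbw
  SiO2: 94.19% × 250.0 = 235.5 pbw
  SrO: 1.608% × 250.0 = 4.020 pbw
  Li2O: 0.4341% × 250.0 = 1.085 pbw
Mass-balance tally per oxide with the batch weights as given, against the basis in use (summed amounts equal target values given rounding of the digits):
  Al2O3: 14.57·0.2698 + 227.3·0.003000 + 4.825·0.9960 = 9.419 pbw (target 9.418 pbw)
  SiO2: 14.57·0.6408 + 227.3·0.9951 = 235.5 pbw (target 235.5 pbw)
  SrO: 5.727·0.7019 = 4.020 pbw (target 4.020 pbw)
  Li2O: 14.57·0.07450 = 1.085 pbw (target 1.085 pbw)
Glass-mass bookkeeping: the batch minus its LOI: 250.0 pbw (oxide target masses add up to 250.0 pbw; basis as stated: 250.0 pbw — differing by rounding only).
Total batch = Σ batch = 252.4 pbw; loss to ignition Σ batch·LOI = 2.375 pbw; as yield: glass ÷ batch → 99.06%.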